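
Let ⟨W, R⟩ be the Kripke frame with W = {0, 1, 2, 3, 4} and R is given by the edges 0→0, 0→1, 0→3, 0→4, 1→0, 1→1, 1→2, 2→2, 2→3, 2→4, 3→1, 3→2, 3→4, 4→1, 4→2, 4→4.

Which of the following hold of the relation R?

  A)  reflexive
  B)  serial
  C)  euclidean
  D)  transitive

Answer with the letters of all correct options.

B

(A) not reflexive: not 3 R 3.
(B) serial: every world has an R-successor.
(C) not euclidean: 0 R 1 and 0 R 3 but not 1 R 3.
(D) not transitive: 0 R 1 and 1 R 2 but not 0 R 2.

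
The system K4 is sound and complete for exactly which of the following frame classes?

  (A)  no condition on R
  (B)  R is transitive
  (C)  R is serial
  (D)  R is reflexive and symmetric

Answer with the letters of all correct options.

(A) this class determines K, not K4.
(B) K4 is sound and complete for exactly this class.
(C) this class determines D, not K4.
(D) this class determines B (= KTB), not K4.

B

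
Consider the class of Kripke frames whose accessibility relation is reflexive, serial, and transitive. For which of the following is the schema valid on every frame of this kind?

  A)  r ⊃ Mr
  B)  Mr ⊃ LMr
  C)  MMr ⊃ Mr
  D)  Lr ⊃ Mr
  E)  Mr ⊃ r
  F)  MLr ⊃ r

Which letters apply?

A, C, D

(A) the dual of axiom T: valid iff R is reflexive. Every such R is reflexive — valid.
(B) Mr ⊃ LMr (axiom 5) characterises the euclidean frames. Such an R need not be euclidean — not valid.
(C) MMr ⊃ Mr (the dual of axiom 4) characterises the transitive frames. Every such R is transitive — valid.
(D) Lr ⊃ Mr is axiom D; it is valid on a frame exactly when R is serial. Every such R is serial, so valid.
(E) Mr ⊃ r is the converse of T; it holds exactly when R ⊆ identity. Such an R need not be a subset of the identity — not valid.
(F) MLr ⊃ r is the dual of axiom B; it is valid on a frame exactly when R is symmetric. Such an R need not be symmetric, so not valid.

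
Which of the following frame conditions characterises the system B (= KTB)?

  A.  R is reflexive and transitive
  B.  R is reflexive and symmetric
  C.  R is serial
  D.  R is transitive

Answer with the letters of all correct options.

B

(A) this class determines S4, not B (= KTB).
(B) B (= KTB) is sound and complete for exactly this class.
(C) this class determines D, not B (= KTB).
(D) this class determines K4, not B (= KTB).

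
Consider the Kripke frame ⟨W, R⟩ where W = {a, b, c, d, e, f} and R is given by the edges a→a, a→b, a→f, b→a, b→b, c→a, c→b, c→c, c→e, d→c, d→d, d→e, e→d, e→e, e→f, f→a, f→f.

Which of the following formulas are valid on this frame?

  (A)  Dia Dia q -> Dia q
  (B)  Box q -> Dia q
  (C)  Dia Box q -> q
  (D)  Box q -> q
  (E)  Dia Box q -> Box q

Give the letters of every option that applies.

B, D

R is reflexive: each world relates to itself.
R is not symmetric: c R a but not a R c.
R is not transitive: b R a and a R f but not b R f.
R is not euclidean: a R b and a R f but not b R f.
R is serial: every world has an R-successor.
(A) Dia Dia q -> Dia q is the dual of axiom 4, which corresponds to transitivity. R is not transitive — not valid.
(B) Box q -> Dia q is axiom D; it is valid on a frame exactly when R is serial. R is serial, so valid.
(C) Dia Box q -> q is the dual of axiom B; it is valid on a frame exactly when R is symmetric. R is not symmetric, so not valid.
(D) Box q -> q is axiom T; it is valid on a frame exactly when R is reflexive. R is reflexive, so valid.
(E) Dia Box q -> Box q (the dual of axiom 5) characterises the euclidean frames. R is not euclidean — not valid.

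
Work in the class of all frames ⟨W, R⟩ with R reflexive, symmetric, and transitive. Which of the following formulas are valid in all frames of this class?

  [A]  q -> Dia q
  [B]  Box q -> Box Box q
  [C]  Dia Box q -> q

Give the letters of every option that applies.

A, B, C

A relation that is reflexive, symmetric, and transitive is also euclidean and serial.
(A) q -> Dia q is the dual of axiom T, which corresponds to reflexivity. Every such R is reflexive — valid.
(B) Box q -> Box Box q is axiom 4; it is valid on a frame exactly when R is transitive. Every such R is transitive, so valid.
(C) Dia Box q -> q (the dual of axiom B) characterises the symmetric frames. Every such R is symmetric — valid.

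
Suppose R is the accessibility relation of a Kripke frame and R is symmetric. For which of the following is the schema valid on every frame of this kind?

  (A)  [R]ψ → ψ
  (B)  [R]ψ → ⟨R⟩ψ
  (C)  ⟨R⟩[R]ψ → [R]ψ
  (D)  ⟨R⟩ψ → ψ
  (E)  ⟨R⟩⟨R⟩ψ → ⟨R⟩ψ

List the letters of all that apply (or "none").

(A) axiom T: valid iff R is reflexive. Such an R need not be reflexive — not valid.
(B) [R]ψ → ⟨R⟩ψ is axiom D; it is valid on a frame exactly when R is serial. Such an R need not be serial, so not valid.
(C) the dual of axiom 5: valid iff R is euclidean. Such an R need not be euclidean — not valid.
(D) ⟨R⟩ψ → ψ is the converse of T; it holds exactly when R ⊆ identity. Such an R need not be a subset of the identity — not valid.
(E) ⟨R⟩⟨R⟩ψ → ⟨R⟩ψ is the dual of axiom 4, which corresponds to transitivity. Such an R need not be transitive — not valid.

none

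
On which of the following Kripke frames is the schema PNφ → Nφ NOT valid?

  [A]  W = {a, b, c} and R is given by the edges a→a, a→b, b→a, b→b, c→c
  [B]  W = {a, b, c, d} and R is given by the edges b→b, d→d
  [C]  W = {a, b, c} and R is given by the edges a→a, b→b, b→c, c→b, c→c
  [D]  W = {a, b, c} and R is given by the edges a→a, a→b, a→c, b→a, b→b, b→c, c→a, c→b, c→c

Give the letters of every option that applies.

The schema PNφ → Nφ is the dual of axiom 5; it is valid on a frame iff R is euclidean.
(A) R is euclidean (any two R-successors of the same world are R-related), so the schema is valid here.
(B) R is euclidean (any two R-successors of the same world are R-related), so the schema is valid here.
(C) R is euclidean (any two R-successors of the same world are R-related), so the schema is valid here.
(D) R is euclidean (any two R-successors of the same world are R-related), so the schema is valid here.

none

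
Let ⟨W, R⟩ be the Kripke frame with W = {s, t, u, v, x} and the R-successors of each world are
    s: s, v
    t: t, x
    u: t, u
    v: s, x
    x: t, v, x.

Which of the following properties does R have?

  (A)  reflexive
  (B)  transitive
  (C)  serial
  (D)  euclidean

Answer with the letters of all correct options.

(A) not reflexive: not v R v.
(B) not transitive: s R v and v R x but not s R x.
(C) serial: every world has an R-successor.
(D) not euclidean: u R t and u R u but not t R u.

C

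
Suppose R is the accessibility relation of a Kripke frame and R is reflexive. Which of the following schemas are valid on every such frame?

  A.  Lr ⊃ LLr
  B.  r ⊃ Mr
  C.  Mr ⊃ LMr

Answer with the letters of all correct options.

B

A reflexive relation is serial.
(A) Lr ⊃ LLr (axiom 4) characterises the transitive frames. Such an R need not be transitive — not valid.
(B) the dual of axiom T: valid iff R is reflexive. Every such R is reflexive — valid.
(C) Mr ⊃ LMr is axiom 5, which corresponds to the euclidean property. Such an R need not be euclidean — not valid.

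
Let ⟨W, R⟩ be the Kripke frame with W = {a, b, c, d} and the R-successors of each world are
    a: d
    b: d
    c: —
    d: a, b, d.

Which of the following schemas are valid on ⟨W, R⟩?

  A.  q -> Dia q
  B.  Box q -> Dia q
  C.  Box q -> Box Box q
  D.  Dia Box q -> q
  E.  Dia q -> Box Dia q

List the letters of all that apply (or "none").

D

R is not reflexive: not a R a.
R is symmetric: every R-edge is matched by its reverse.
R is not transitive: a R d and d R a but not a R a.
R is not euclidean: d R a and d R b but not a R b.
R is not serial: c has no R-successor.
(A) q -> Dia q (the dual of axiom T) characterises the reflexive frames. R is not reflexive — not valid.
(B) Box q -> Dia q is axiom D, which corresponds to seriality. R is not serial — not valid.
(C) Box q -> Box Box q (axiom 4) characterises the transitive frames. R is not transitive — not valid.
(D) Dia Box q -> q is the dual of axiom B, which corresponds to symmetry. R is symmetric — valid.
(E) axiom 5: valid iff R is euclidean. R is not euclidean — not valid.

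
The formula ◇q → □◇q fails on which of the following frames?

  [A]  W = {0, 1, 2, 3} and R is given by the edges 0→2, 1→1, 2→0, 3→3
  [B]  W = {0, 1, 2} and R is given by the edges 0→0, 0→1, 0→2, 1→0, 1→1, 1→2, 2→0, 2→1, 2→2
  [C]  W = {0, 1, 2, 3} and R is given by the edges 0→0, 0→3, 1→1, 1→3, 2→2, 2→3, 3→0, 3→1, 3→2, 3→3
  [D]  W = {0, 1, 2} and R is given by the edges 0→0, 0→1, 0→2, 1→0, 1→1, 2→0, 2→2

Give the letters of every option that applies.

The schema ◇q → □◇q is axiom 5; it is valid on a frame iff R is euclidean.
(A) R is not euclidean (0 R 2 and 0 R 2 but not 2 R 2), so the schema fails here.
(B) R is euclidean (any two R-successors of the same world are R-related), so the schema is valid here.
(C) R is not euclidean (3 R 0 and 3 R 1 but not 0 R 1), so the schema fails here.
(D) R is not euclidean (0 R 1 and 0 R 2 but not 1 R 2), so the schema fails here.

A, C, D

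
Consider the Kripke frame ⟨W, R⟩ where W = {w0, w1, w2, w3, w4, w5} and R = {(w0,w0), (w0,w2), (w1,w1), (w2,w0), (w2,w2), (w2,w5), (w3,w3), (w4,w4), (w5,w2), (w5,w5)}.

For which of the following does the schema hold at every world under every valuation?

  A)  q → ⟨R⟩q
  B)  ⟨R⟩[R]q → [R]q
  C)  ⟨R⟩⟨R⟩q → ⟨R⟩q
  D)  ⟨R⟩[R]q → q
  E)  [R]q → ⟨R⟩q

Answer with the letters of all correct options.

A, D, E

R is reflexive: each world relates to itself.
R is symmetric: every R-edge is matched by its reverse.
R is not transitive: w0 R w2 and w2 R w5 but not w0 R w5.
R is not euclidean: w2 R w0 and w2 R w5 but not w0 R w5.
R is serial: every world has an R-successor.
(A) the dual of axiom T: valid iff R is reflexive. R is reflexive — valid.
(B) ⟨R⟩[R]q → [R]q is the dual of axiom 5, which corresponds to the euclidean property. R is not euclidean — not valid.
(C) ⟨R⟩⟨R⟩q → ⟨R⟩q is the dual of axiom 4, which corresponds to transitivity. R is not transitive — not valid.
(D) the dual of axiom B: valid iff R is symmetric. R is symmetric — valid.
(E) axiom D: valid iff R is serial. R is serial — valid.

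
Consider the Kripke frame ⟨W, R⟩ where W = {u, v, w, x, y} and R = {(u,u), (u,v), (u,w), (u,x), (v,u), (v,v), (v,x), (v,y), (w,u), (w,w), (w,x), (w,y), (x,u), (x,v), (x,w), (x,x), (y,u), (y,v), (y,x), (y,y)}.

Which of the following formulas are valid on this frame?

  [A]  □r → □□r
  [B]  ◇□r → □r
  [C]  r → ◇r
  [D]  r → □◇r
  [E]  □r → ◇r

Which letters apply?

C, E

R is reflexive: each world relates to itself.
R is not symmetric: w R y but not y R w.
R is not transitive: u R v and v R y but not u R y.
R is not euclidean: u R v and u R w but not v R w.
R is serial: every world has an R-successor.
(A) axiom 4: valid iff R is transitive. R is not transitive — not valid.
(B) ◇□r → □r is the dual of axiom 5; it is valid on a frame exactly when R is euclidean. R is not euclidean, so not valid.
(C) r → ◇r is the dual of axiom T; it is valid on a frame exactly when R is reflexive. R is reflexive, so valid.
(D) r → □◇r is axiom B, which corresponds to symmetry. R is not symmetric — not valid.
(E) □r → ◇r is axiom D, which corresponds to seriality. R is serial — valid.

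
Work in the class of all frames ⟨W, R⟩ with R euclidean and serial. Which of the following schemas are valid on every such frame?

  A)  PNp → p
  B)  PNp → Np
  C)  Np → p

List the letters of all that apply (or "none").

B

(A) PNp → p is the dual of axiom B, which corresponds to symmetry. Such an R need not be symmetric — not valid.
(B) the dual of axiom 5: valid iff R is euclidean. Every such R is euclidean — valid.
(C) Np → p (axiom T) characterises the reflexive frames. Such an R need not be reflexive — not valid.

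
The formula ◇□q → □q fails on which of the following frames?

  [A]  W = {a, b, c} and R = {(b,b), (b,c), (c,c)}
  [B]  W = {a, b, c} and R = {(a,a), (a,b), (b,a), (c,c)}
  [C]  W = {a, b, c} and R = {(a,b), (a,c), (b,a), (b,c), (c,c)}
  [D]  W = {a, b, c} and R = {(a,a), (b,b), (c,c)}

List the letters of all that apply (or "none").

The schema ◇□q → □q is the dual of axiom 5; it is valid on a frame iff R is euclidean.
(A) R is not euclidean (b R c and b R b but not c R b), so the schema fails here.
(B) R is not euclidean (a R b and a R b but not b R b), so the schema fails here.
(C) R is not euclidean (a R c and a R b but not c R b), so the schema fails here.
(D) R is euclidean (any two R-successors of the same world are R-related), so the schema is valid here.

A, B, C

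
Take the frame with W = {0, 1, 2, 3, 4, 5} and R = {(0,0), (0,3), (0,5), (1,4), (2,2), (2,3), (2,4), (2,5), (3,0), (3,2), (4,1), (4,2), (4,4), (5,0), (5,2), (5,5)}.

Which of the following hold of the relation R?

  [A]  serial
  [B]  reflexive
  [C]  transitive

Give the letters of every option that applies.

A

(A) serial: every world has an R-successor.
(B) not reflexive: not 1 R 1.
(C) not transitive: 0 R 3 and 3 R 2 but not 0 R 2.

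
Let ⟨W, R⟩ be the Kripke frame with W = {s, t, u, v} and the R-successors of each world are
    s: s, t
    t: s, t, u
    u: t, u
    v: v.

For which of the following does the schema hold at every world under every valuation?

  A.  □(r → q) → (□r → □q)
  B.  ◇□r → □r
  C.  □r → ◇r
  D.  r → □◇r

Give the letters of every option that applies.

A, C, D

R is symmetric: every R-edge is matched by its reverse.
R is not euclidean: t R s and t R u but not s R u.
R is serial: every world has an R-successor.
(A) this is just K, valid on every normal frame.
(B) ◇□r → □r is the dual of axiom 5, which corresponds to the euclidean property. R is not euclidean — not valid.
(C) axiom D: valid iff R is serial. R is serial — valid.
(D) r → □◇r is axiom B; it is valid on a frame exactly when R is symmetric. R is symmetric, so valid.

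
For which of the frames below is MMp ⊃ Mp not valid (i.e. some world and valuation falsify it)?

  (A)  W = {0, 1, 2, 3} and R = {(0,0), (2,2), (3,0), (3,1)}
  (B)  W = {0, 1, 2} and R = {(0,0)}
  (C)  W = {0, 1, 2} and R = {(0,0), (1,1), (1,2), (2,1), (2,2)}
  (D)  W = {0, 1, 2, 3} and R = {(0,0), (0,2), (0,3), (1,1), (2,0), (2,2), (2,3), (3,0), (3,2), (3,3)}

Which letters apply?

The schema MMp ⊃ Mp is the dual of axiom 4; it is valid on a frame iff R is transitive.
(A) R is transitive (R is closed under composition), so the schema is valid here.
(B) R is transitive (R is closed under composition), so the schema is valid here.
(C) R is transitive (R is closed under composition), so the schema is valid here.
(D) R is transitive (R is closed under composition), so the schema is valid here.

none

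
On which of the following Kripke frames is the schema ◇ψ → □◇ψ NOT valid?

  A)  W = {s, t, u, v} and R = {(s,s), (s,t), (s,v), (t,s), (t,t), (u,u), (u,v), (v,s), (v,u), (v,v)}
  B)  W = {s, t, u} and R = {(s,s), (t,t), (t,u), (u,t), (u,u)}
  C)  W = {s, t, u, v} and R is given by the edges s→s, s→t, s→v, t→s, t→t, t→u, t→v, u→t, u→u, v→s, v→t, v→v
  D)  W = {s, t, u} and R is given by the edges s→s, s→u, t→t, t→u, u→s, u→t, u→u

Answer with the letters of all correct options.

A, C, D

The schema ◇ψ → □◇ψ is axiom 5; it is valid on a frame iff R is euclidean.
(A) R is not euclidean (s R t and s R v but not t R v), so the schema fails here.
(B) R is euclidean (any two R-successors of the same world are R-related), so the schema is valid here.
(C) R is not euclidean (t R s and t R u but not s R u), so the schema fails here.
(D) R is not euclidean (u R s and u R t but not s R t), so the schema fails here.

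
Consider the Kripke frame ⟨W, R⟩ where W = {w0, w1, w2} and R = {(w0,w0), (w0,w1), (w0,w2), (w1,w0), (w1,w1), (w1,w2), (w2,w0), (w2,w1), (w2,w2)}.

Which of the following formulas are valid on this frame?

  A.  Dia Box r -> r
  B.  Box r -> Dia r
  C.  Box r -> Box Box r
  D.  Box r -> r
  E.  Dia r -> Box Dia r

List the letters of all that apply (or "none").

A, B, C, D, E

R is reflexive: each world relates to itself.
R is symmetric: every R-edge is matched by its reverse.
R is transitive: R is closed under composition.
R is euclidean: any two R-successors of the same world are R-related.
R is serial: every world has an R-successor.
(A) Dia Box r -> r is the dual of axiom B; it is valid on a frame exactly when R is symmetric. R is symmetric, so valid.
(B) Box r -> Dia r is axiom D, which corresponds to seriality. R is serial — valid.
(C) axiom 4: valid iff R is transitive. R is transitive — valid.
(D) axiom T: valid iff R is reflexive. R is reflexive — valid.
(E) Dia r -> Box Dia r is axiom 5, which corresponds to the euclidean property. R is euclidean — valid.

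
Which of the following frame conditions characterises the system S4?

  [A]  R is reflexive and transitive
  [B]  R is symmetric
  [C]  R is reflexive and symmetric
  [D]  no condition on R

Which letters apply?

(A) S4 is sound and complete for exactly this class.
(B) this class determines KB, not S4.
(C) this class determines B (= KTB), not S4.
(D) this class determines K, not S4.

A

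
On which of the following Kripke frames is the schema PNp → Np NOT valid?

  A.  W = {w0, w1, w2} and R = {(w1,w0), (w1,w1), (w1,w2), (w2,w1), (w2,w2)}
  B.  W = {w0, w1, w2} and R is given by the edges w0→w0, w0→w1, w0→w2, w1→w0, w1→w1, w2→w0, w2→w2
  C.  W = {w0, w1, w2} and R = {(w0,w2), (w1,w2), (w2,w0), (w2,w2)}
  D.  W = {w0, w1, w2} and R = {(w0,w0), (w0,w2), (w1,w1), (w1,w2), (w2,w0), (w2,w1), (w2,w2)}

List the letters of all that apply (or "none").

The schema PNp → Np is the dual of axiom 5; it is valid on a frame iff R is euclidean.
(A) R is not euclidean (w1 R w0 and w1 R w1 but not w0 R w1), so the schema fails here.
(B) R is not euclidean (w0 R w1 and w0 R w2 but not w1 R w2), so the schema fails here.
(C) R is not euclidean (w2 R w0 and w2 R w0 but not w0 R w0), so the schema fails here.
(D) R is not euclidean (w2 R w0 and w2 R w1 but not w0 R w1), so the schema fails here.

A, B, C, D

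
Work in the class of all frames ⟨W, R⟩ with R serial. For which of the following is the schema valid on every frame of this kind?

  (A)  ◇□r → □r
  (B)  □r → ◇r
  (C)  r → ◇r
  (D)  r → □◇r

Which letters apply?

B

(A) ◇□r → □r is the dual of axiom 5, which corresponds to the euclidean property. Such an R need not be euclidean — not valid.
(B) axiom D: valid iff R is serial. Every such R is serial — valid.
(C) r → ◇r is the dual of axiom T, which corresponds to reflexivity. Such an R need not be reflexive — not valid.
(D) r → □◇r (axiom B) characterises the symmetric frames. Such an R need not be symmetric — not valid.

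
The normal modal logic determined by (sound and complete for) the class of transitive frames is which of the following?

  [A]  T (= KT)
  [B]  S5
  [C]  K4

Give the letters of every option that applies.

C

(A) T (= KT) is determined by the class of reflexive frames.
(B) S5 is determined by the class of reflexive, symmetric, and transitive frames.
(C) K4 is determined by exactly this class.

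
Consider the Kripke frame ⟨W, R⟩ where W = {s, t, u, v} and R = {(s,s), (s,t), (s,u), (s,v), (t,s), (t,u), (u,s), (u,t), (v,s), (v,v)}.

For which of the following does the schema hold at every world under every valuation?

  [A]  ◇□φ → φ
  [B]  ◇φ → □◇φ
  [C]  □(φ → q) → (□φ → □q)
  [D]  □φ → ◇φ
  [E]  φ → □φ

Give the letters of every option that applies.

R is symmetric: every R-edge is matched by its reverse.
R is not euclidean: s R t and s R v but not t R v.
R is serial: every world has an R-successor.
R is not a subset of the identity: s R t with s ≠ t.
(A) ◇□φ → φ (the dual of axiom B) characterises the symmetric frames. R is symmetric — valid.
(B) ◇φ → □◇φ (axiom 5) characterises the euclidean frames. R is not euclidean — not valid.
(C) this is just K, valid on every normal frame.
(D) axiom D: valid iff R is serial. R is serial — valid.
(E) φ → □φ is equivalent to ◇p→p; it holds exactly when R ⊆ identity. Here R ⊄ identity — not valid.

A, C, D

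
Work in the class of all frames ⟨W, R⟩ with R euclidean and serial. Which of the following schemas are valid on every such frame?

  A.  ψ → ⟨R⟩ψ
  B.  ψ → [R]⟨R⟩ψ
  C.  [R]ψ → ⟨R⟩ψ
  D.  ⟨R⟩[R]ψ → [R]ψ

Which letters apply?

C, D

(A) ψ → ⟨R⟩ψ (the dual of axiom T) characterises the reflexive frames. Such an R need not be reflexive — not valid.
(B) ψ → [R]⟨R⟩ψ is axiom B, which corresponds to symmetry. Such an R need not be symmetric — not valid.
(C) [R]ψ → ⟨R⟩ψ is axiom D; it is valid on a frame exactly when R is serial. Every such R is serial, so valid.
(D) ⟨R⟩[R]ψ → [R]ψ is the dual of axiom 5, which corresponds to the euclidean property. Every such R is euclidean — valid.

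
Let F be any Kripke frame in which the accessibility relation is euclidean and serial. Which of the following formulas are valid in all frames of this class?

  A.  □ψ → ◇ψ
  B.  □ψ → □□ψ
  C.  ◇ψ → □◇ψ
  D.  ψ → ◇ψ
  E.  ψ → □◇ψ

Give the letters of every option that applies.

A, C

(A) □ψ → ◇ψ (axiom D) characterises the serial frames. Every such R is serial — valid.
(B) □ψ → □□ψ is axiom 4; it is valid on a frame exactly when R is transitive. Such an R need not be transitive, so not valid.
(C) axiom 5: valid iff R is euclidean. Every such R is euclidean — valid.
(D) ψ → ◇ψ is the dual of axiom T, which corresponds to reflexivity. Such an R need not be reflexive — not valid.
(E) ψ → □◇ψ is axiom B, which corresponds to symmetry. Such an R need not be symmetric — not valid.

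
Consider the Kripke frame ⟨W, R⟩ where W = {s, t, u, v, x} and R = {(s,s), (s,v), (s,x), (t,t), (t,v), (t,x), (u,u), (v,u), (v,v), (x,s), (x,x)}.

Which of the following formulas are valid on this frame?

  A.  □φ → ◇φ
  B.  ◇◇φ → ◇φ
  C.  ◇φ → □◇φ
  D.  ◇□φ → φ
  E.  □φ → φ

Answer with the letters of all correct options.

A, E

R is reflexive: each world relates to itself.
R is not symmetric: s R v but not v R s.
R is not transitive: s R v and v R u but not s R u.
R is not euclidean: s R v and s R s but not v R s.
R is serial: every world has an R-successor.
(A) □φ → ◇φ is axiom D; it is valid on a frame exactly when R is serial. R is serial, so valid.
(B) the dual of axiom 4: valid iff R is transitive. R is not transitive — not valid.
(C) ◇φ → □◇φ (axiom 5) characterises the euclidean frames. R is not euclidean — not valid.
(D) ◇□φ → φ (the dual of axiom B) characterises the symmetric frames. R is not symmetric — not valid.
(E) axiom T: valid iff R is reflexive. R is reflexive — valid.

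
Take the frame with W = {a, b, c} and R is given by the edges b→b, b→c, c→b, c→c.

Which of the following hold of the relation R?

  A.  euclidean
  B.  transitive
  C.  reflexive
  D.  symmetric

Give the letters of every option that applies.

A, B, D

(A) euclidean: any two R-successors of the same world are R-related.
(B) transitive: R is closed under composition.
(C) not reflexive: not a R a.
(D) symmetric: every R-edge is matched by its reverse.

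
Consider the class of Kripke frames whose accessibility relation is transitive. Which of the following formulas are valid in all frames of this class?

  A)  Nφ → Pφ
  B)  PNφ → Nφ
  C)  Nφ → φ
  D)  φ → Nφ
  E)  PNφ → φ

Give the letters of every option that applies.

none

(A) Nφ → Pφ (axiom D) characterises the serial frames. Such an R need not be serial — not valid.
(B) PNφ → Nφ is the dual of axiom 5, which corresponds to the euclidean property. Such an R need not be euclidean — not valid.
(C) Nφ → φ (axiom T) characterises the reflexive frames. Such an R need not be reflexive — not valid.
(D) φ → Nφ is valid only on frames where every R-edge is a self-loop. Such an R need not be a subset of the identity — not valid.
(E) the dual of axiom B: valid iff R is symmetric. Such an R need not be symmetric — not valid.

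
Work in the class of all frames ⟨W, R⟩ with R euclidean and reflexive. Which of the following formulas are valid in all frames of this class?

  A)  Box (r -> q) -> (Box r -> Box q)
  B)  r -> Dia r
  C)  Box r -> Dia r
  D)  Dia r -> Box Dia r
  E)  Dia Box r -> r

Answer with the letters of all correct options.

A, B, C, D, E

A reflexive euclidean relation is also symmetric (from wRw and wRv the euclidean condition gives vRw) and hence transitive; it is an equivalence relation.
(A) Box (r -> q) -> (Box r -> Box q) is the K axiom; it holds on all frames — valid.
(B) the dual of axiom T: valid iff R is reflexive. Every such R is reflexive — valid.
(C) axiom D: valid iff R is serial. Every such R is serial — valid.
(D) Dia r -> Box Dia r is axiom 5; it is valid on a frame exactly when R is euclidean. Every such R is euclidean, so valid.
(E) Dia Box r -> r is the dual of axiom B; it is valid on a frame exactly when R is symmetric. Every such R is symmetric, so valid.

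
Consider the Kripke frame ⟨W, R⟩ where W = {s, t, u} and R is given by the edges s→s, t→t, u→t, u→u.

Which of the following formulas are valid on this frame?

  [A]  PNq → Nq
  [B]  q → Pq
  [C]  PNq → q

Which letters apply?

R is reflexive: each world relates to itself.
R is not symmetric: u R t but not t R u.
R is not euclidean: u R t and u R u but not t R u.
(A) the dual of axiom 5: valid iff R is euclidean. R is not euclidean — not valid.
(B) the dual of axiom T: valid iff R is reflexive. R is reflexive — valid.
(C) PNq → q is the dual of axiom B; it is valid on a frame exactly when R is symmetric. R is not symmetric, so not valid.

B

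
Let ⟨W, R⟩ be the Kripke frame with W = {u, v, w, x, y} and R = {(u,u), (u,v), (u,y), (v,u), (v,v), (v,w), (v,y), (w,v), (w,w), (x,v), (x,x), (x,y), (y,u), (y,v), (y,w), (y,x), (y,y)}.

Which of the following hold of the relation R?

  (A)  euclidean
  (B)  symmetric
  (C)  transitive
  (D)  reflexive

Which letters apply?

D

(A) not euclidean: v R u and v R w but not u R w.
(B) not symmetric: x R v but not v R x.
(C) not transitive: u R v and v R w but not u R w.
(D) reflexive: each world relates to itself.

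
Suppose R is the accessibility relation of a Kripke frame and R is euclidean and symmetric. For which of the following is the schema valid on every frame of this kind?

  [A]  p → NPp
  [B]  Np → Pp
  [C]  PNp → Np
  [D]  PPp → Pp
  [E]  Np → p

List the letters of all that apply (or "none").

A symmetric euclidean relation is transitive (uRv and vRw give vRu by symmetry, then uRw by the euclidean condition, applied at v).
(A) p → NPp (axiom B) characterises the symmetric frames. Every such R is symmetric — valid.
(B) Np → Pp (axiom D) characterises the serial frames. Such an R need not be serial — not valid.
(C) PNp → Np is the dual of axiom 5; it is valid on a frame exactly when R is euclidean. Every such R is euclidean, so valid.
(D) PPp → Pp is the dual of axiom 4, which corresponds to transitivity. Every such R is transitive — valid.
(E) Np → p is axiom T, which corresponds to reflexivity. Such an R need not be reflexive — not valid.

A, C, D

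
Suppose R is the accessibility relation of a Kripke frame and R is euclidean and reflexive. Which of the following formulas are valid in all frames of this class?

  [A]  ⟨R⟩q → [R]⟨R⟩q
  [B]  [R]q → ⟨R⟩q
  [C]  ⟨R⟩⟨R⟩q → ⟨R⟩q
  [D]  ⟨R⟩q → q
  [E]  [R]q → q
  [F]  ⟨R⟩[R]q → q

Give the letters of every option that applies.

A, B, C, E, F

A reflexive euclidean relation is also symmetric (from wRw and wRv the euclidean condition gives vRw) and hence transitive; it is an equivalence relation.
(A) ⟨R⟩q → [R]⟨R⟩q is axiom 5; it is valid on a frame exactly when R is euclidean. Every such R is euclidean, so valid.
(B) axiom D: valid iff R is serial. Every such R is serial — valid.
(C) ⟨R⟩⟨R⟩q → ⟨R⟩q (the dual of axiom 4) characterises the transitive frames. Every such R is transitive — valid.
(D) ⟨R⟩q → q is valid only on frames where every R-edge is a self-loop. Such an R need not be a subset of the identity — not valid.
(E) [R]q → q is axiom T, which corresponds to reflexivity. Every such R is reflexive — valid.
(F) ⟨R⟩[R]q → q is the dual of axiom B, which corresponds to symmetry. Every such R is symmetric — valid.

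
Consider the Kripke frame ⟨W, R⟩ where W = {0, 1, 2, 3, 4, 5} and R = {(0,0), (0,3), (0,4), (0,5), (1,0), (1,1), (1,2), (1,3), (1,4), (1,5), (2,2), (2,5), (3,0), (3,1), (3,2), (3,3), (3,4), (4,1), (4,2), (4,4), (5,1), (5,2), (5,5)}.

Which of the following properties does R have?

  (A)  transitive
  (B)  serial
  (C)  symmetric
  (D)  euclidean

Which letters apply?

B

(A) not transitive: 0 R 3 and 3 R 1 but not 0 R 1.
(B) serial: every world has an R-successor.
(C) not symmetric: 0 R 4 but not 4 R 0.
(D) not euclidean: 0 R 3 and 0 R 5 but not 3 R 5.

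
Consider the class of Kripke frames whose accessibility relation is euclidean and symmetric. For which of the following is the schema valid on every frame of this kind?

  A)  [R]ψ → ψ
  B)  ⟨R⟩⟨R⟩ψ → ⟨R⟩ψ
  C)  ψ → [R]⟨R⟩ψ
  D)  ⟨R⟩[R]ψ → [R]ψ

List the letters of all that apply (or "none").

A symmetric euclidean relation is transitive (uRv and vRw give vRu by symmetry, then uRw by the euclidean condition, applied at v).
(A) [R]ψ → ψ (axiom T) characterises the reflexive frames. Such an R need not be reflexive — not valid.
(B) the dual of axiom 4: valid iff R is transitive. Every such R is transitive — valid.
(C) axiom B: valid iff R is symmetric. Every such R is symmetric — valid.
(D) ⟨R⟩[R]ψ → [R]ψ (the dual of axiom 5) characterises the euclidean frames. Every such R is euclidean — valid.

B, C, D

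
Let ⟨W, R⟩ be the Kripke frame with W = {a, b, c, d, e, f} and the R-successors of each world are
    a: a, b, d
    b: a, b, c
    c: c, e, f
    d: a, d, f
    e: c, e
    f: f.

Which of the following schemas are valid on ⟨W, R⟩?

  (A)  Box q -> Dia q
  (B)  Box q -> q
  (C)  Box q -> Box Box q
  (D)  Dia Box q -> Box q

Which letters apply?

R is reflexive: each world relates to itself.
R is not transitive: a R b and b R c but not a R c.
R is not euclidean: a R b and a R d but not b R d.
R is serial: every world has an R-successor.
(A) Box q -> Dia q is axiom D; it is valid on a frame exactly when R is serial. R is serial, so valid.
(B) axiom T: valid iff R is reflexive. R is reflexive — valid.
(C) Box q -> Box Box q is axiom 4, which corresponds to transitivity. R is not transitive — not valid.
(D) the dual of axiom 5: valid iff R is euclidean. R is not euclidean — not valid.

A, B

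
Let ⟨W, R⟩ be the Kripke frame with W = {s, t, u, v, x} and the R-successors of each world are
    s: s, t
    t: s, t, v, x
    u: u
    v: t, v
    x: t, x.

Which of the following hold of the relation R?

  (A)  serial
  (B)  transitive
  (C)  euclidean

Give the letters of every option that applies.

A

(A) serial: every world has an R-successor.
(B) not transitive: s R t and t R v but not s R v.
(C) not euclidean: t R s and t R v but not s R v.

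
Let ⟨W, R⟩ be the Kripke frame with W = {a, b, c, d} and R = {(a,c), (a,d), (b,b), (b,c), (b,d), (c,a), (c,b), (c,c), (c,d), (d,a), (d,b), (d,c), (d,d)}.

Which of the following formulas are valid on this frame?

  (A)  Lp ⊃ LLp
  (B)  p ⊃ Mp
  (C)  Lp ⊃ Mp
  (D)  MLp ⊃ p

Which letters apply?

C, D

R is not reflexive: not a R a.
R is symmetric: every R-edge is matched by its reverse.
R is not transitive: a R c and c R a but not a R a.
R is serial: every world has an R-successor.
(A) Lp ⊃ LLp is axiom 4, which corresponds to transitivity. R is not transitive — not valid.
(B) the dual of axiom T: valid iff R is reflexive. R is not reflexive — not valid.
(C) axiom D: valid iff R is serial. R is serial — valid.
(D) MLp ⊃ p (the dual of axiom B) characterises the symmetric frames. R is symmetric — valid.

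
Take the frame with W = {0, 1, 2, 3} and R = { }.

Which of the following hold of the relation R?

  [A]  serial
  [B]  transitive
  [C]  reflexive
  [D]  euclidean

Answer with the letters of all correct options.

(A) not serial: 0 has no R-successor.
(B) transitive: R is closed under composition.
(C) not reflexive: not 0 R 0.
(D) euclidean: any two R-successors of the same world are R-related.

B, D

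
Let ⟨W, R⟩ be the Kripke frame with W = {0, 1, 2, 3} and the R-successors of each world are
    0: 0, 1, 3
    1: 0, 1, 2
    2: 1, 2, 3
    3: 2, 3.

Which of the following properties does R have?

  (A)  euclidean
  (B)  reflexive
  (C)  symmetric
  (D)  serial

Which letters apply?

(A) not euclidean: 0 R 1 and 0 R 3 but not 1 R 3.
(B) reflexive: each world relates to itself.
(C) not symmetric: 0 R 3 but not 3 R 0.
(D) serial: every world has an R-successor.

B, D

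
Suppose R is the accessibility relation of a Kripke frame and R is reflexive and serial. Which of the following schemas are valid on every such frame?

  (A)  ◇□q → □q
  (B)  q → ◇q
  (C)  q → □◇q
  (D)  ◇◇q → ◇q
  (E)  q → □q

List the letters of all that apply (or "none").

(A) ◇□q → □q is the dual of axiom 5; it is valid on a frame exactly when R is euclidean. Such an R need not be euclidean, so not valid.
(B) q → ◇q (the dual of axiom T) characterises the reflexive frames. Every such R is reflexive — valid.
(C) axiom B: valid iff R is symmetric. Such an R need not be symmetric — not valid.
(D) ◇◇q → ◇q is the dual of axiom 4; it is valid on a frame exactly when R is transitive. Such an R need not be transitive, so not valid.
(E) q → □q is equivalent to ◇p→p; it holds exactly when R ⊆ identity. Such an R need not be a subset of the identity — not valid.

B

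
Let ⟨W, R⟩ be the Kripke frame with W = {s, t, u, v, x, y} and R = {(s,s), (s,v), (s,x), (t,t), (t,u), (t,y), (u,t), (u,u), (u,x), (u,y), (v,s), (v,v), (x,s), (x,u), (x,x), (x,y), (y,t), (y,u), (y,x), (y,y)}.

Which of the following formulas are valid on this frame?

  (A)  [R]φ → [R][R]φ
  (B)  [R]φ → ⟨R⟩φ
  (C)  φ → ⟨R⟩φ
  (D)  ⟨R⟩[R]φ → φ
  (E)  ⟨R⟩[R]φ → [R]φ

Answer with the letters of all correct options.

B, C, D

R is reflexive: each world relates to itself.
R is symmetric: every R-edge is matched by its reverse.
R is not transitive: s R x and x R u but not s R u.
R is not euclidean: s R v and s R x but not v R x.
R is serial: every world has an R-successor.
(A) [R]φ → [R][R]φ (axiom 4) characterises the transitive frames. R is not transitive — not valid.
(B) [R]φ → ⟨R⟩φ is axiom D, which corresponds to seriality. R is serial — valid.
(C) φ → ⟨R⟩φ is the dual of axiom T, which corresponds to reflexivity. R is reflexive — valid.
(D) ⟨R⟩[R]φ → φ is the dual of axiom B; it is valid on a frame exactly when R is symmetric. R is symmetric, so valid.
(E) the dual of axiom 5: valid iff R is euclidean. R is not euclidean — not valid.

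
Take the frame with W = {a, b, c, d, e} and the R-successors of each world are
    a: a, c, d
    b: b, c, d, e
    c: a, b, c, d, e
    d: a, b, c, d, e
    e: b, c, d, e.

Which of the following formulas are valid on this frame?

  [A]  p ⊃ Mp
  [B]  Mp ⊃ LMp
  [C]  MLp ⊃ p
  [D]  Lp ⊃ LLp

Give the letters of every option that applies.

R is reflexive: each world relates to itself.
R is symmetric: every R-edge is matched by its reverse.
R is not transitive: a R c and c R b but not a R b.
R is not euclidean: c R a and c R b but not a R b.
(A) p ⊃ Mp is the dual of axiom T, which corresponds to reflexivity. R is reflexive — valid.
(B) Mp ⊃ LMp is axiom 5; it is valid on a frame exactly when R is euclidean. R is not euclidean, so not valid.
(C) MLp ⊃ p is the dual of axiom B; it is valid on a frame exactly when R is symmetric. R is symmetric, so valid.
(D) Lp ⊃ LLp is axiom 4, which corresponds to transitivity. R is not transitive — not valid.

A, C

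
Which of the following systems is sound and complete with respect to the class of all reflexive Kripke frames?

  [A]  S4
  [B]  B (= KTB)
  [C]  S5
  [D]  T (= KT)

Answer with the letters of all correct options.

D

(A) S4 is determined by the class of reflexive and transitive frames.
(B) B (= KTB) is determined by the class of reflexive and symmetric frames.
(C) S5 is determined by the class of reflexive, symmetric, and transitive frames.
(D) T (= KT) is determined by exactly this class.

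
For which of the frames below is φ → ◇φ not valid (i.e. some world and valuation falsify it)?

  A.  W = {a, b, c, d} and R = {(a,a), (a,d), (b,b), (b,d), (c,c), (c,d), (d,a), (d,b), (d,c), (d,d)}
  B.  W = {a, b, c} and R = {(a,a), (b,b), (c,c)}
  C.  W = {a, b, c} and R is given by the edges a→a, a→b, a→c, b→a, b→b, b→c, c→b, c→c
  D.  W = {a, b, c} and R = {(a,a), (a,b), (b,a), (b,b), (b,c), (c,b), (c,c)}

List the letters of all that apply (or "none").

The schema φ → ◇φ is the dual of axiom T; it is valid on a frame iff R is reflexive.
(A) R is reflexive (each world relates to itself), so the schema is valid here.
(B) R is reflexive (each world relates to itself), so the schema is valid here.
(C) R is reflexive (each world relates to itself), so the schema is valid here.
(D) R is reflexive (each world relates to itself), so the schema is valid here.

none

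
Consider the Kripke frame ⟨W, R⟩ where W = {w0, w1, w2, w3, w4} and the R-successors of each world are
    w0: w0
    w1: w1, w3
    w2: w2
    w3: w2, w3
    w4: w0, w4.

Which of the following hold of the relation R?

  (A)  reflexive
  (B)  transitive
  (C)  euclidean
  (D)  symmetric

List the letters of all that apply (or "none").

(A) reflexive: each world relates to itself.
(B) not transitive: w1 R w3 and w3 R w2 but not w1 R w2.
(C) not euclidean: w1 R w3 and w1 R w1 but not w3 R w1.
(D) not symmetric: w1 R w3 but not w3 R w1.

A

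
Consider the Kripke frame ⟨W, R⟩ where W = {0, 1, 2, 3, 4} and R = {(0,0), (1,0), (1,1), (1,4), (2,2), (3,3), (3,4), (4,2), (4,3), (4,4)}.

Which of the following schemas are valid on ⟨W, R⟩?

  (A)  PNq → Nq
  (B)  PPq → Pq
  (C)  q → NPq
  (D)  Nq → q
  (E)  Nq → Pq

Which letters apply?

D, E

R is reflexive: each world relates to itself.
R is not symmetric: 1 R 0 but not 0 R 1.
R is not transitive: 1 R 4 and 4 R 2 but not 1 R 2.
R is not euclidean: 1 R 0 and 1 R 1 but not 0 R 1.
R is serial: every world has an R-successor.
(A) the dual of axiom 5: valid iff R is euclidean. R is not euclidean — not valid.
(B) the dual of axiom 4: valid iff R is transitive. R is not transitive — not valid.
(C) q → NPq is axiom B; it is valid on a frame exactly when R is symmetric. R is not symmetric, so not valid.
(D) Nq → q is axiom T, which corresponds to reflexivity. R is reflexive — valid.
(E) Nq → Pq (axiom D) characterises the serial frames. R is serial — valid.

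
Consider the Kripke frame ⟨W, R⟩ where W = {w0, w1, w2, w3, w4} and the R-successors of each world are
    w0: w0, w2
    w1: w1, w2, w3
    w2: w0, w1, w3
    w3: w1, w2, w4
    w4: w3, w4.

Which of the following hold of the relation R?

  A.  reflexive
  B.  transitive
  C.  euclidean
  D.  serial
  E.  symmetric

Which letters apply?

D, E

(A) not reflexive: not w2 R w2.
(B) not transitive: w0 R w2 and w2 R w1 but not w0 R w1.
(C) not euclidean: w2 R w0 and w2 R w1 but not w0 R w1.
(D) serial: every world has an R-successor.
(E) symmetric: every R-edge is matched by its reverse.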